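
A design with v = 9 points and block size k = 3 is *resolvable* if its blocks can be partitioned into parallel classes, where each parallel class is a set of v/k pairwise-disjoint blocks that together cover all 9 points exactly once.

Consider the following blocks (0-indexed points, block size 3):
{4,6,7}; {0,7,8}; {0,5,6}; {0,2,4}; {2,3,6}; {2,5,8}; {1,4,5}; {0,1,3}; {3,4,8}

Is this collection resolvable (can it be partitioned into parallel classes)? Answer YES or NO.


v = 9, block size k = 3, number of blocks = 9.
For resolvability, blocks must partition into parallel classes of size v/k = 3.
Total blocks must therefore be a multiple of 3: 9 = 3·3 + 0 ⇒ divisible ✓.
Consider block {0,5,6}. The only other block(s) in the collection disjoint from it are {3,4,8} — just 1 block(s). Any parallel class containing {0,5,6} would need 2 other blocks each disjoint from it, so no parallel class of size 3 can contain {0,5,6}.
Since every block must belong to some parallel class in a resolution, the collection cannot be partitioned into parallel classes.
Resolvable? NO.

NO


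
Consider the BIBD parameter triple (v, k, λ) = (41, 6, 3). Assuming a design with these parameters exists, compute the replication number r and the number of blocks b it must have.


Any 2-(v, k, λ) BIBD satisfies two necessary conditions:
  (i)  Each point sits in r blocks, and counting incidences through any fixed point gives r(k − 1) = λ(v − 1), so r = λ(v − 1)/(k − 1).
  (ii) Total incidences bk = vr, so b = vr/k.
Step 1: r = λ(v − 1)/(k − 1) = 3·(41 − 1)/(6 − 1) = 3·40/5 = 120/5 = 24.
Step 2: b = vr/k = 41·24/6 = 984/6 = 164.
Check integrality: r = 24 ∈ Z ✓, b = 164 ∈ Z ✓.
(These identities are necessary conditions: they determine r and b for any design with these parameters, but do not by themselves prove that one exists.)

r = 24, b = 164.


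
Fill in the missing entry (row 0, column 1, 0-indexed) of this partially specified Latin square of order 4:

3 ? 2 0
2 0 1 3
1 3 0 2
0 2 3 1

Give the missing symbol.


Row 0 contains symbols [0, 2, 3] — missing [1].
Column 1 contains symbols [0, 2, 3] — missing [1].
The missing symbol must appear in both missing sets; intersection = [1].
Therefore the hidden value is 1.

Missing value = 1.


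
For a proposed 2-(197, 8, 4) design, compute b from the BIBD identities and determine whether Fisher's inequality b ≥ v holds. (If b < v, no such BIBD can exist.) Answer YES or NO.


r = λ(v − 1)/(k − 1) = 4·196/7 = 112.
b = vr/k = 197·112/8 = 2758.
Fisher's inequality: b ≥ v ⇔ 2758 ≥ 197? YES.

YES


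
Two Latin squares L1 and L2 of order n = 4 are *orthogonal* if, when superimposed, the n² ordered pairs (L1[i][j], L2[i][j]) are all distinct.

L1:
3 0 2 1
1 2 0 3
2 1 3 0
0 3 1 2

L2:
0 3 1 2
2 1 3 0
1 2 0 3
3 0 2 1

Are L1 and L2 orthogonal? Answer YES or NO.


Form the n² = 16 superimposed pairs (L1[i][j], L2[i][j]), row by row (rows and columns indexed from 0):
row 0: (3,0) (0,3) (2,1) (1,2)
row 1: (1,2) (2,1) (0,3) (3,0)
row 2: (2,1) (1,2) (3,0) (0,3)
row 3: (0,3) (3,0) (1,2) (2,1)
Orthogonality requires all 16 pairs distinct.
But the pair (1,2) repeats: cell (0,3) has L1 = 1, L2 = 2, and cell (1,0) has L1 = 1, L2 = 2.
A repeated pair means some other pair never occurs (only 4 distinct pairs out of 16), so the squares are not orthogonal.
Conclusion: NO.

NO


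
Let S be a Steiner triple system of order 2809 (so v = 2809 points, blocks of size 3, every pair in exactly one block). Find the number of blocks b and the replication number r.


An STS(v) is a 2-(v, 3, 1) BIBD: block size k = 3, λ = 1.
Replication: r(k − 1) = λ(v − 1) ⇒ r·2 = 2809 − 1 = 2808 ⇒ r = 1404.
Block count: bk = vr ⇒ b·3 = 2809·1404 = 3943836 ⇒ b = 1314612.
(Check via b = v(v − 1)/6 = 2809·2808/6 = 7887672/6 = 1314612.)

r = 1404, b = 1314612.


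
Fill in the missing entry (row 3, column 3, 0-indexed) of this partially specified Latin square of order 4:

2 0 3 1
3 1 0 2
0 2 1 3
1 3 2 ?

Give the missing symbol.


Row 3 contains symbols [1, 2, 3] — missing [0].
Column 3 contains symbols [1, 2, 3] — missing [0].
The missing symbol must appear in both missing sets; intersection = [0].
Therefore the hidden value is 0.

Missing value = 0.


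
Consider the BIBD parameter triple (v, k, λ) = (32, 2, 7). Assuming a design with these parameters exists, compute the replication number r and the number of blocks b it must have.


Any 2-(v, k, λ) BIBD satisfies two necessary conditions:
  (i)  Each point sits in r blocks, and counting incidences through any fixed point gives r(k − 1) = λ(v − 1), so r = λ(v − 1)/(k − 1).
  (ii) Total incidences bk = vr, so b = vr/k.
Step 1: r = λ(v − 1)/(k − 1) = 7·(32 − 1)/(2 − 1) = 7·31/1 = 217/1 = 217.
Step 2: b = vr/k = 32·217/2 = 6944/2 = 3472.
Check integrality: r = 217 ∈ Z ✓, b = 3472 ∈ Z ✓.
(These identities are necessary conditions: they determine r and b for any design with these parameters, but do not by themselves prove that one exists.)

r = 217, b = 3472.


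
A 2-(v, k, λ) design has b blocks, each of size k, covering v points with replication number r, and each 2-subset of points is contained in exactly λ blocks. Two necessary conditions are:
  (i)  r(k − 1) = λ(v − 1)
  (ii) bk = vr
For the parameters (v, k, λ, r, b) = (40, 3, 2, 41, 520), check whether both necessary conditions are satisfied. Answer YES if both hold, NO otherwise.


Condition (i): r(k − 1) = 41·2 = 82; λ(v − 1) = 2·39 = 78. Match? NO.
Condition (ii): bk = 520·3 = 1560; vr = 40·41 = 1640. Match? NO.
Both conditions hold? NO.

NO


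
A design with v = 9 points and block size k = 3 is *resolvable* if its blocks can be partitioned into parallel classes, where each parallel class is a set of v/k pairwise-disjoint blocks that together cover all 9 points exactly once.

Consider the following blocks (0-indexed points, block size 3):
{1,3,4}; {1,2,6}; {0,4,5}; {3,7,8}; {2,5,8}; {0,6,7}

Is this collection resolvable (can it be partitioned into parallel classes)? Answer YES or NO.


v = 9, block size k = 3, number of blocks = 6.
For resolvability, blocks must partition into parallel classes of size v/k = 3.
Total blocks must therefore be a multiple of 3: 6 = 3·2 + 0 ⇒ divisible ✓.
Greedy packing gives 2 candidate class(es). Each should be a full parallel class (size 3, covers all 9 points).
  Class 1 (3 blocks): {1,3,4}; {2,5,8}; {0,6,7}. Points covered: [0, 1, 2, 3, 4, 5, 6, 7, 8].
  Class 2 (3 blocks): {1,2,6}; {0,4,5}; {3,7,8}. Points covered: [0, 1, 2, 3, 4, 5, 6, 7, 8].
All classes full (size 3)? YES. All classes cover every point? YES.
Resolvable? YES.

YES


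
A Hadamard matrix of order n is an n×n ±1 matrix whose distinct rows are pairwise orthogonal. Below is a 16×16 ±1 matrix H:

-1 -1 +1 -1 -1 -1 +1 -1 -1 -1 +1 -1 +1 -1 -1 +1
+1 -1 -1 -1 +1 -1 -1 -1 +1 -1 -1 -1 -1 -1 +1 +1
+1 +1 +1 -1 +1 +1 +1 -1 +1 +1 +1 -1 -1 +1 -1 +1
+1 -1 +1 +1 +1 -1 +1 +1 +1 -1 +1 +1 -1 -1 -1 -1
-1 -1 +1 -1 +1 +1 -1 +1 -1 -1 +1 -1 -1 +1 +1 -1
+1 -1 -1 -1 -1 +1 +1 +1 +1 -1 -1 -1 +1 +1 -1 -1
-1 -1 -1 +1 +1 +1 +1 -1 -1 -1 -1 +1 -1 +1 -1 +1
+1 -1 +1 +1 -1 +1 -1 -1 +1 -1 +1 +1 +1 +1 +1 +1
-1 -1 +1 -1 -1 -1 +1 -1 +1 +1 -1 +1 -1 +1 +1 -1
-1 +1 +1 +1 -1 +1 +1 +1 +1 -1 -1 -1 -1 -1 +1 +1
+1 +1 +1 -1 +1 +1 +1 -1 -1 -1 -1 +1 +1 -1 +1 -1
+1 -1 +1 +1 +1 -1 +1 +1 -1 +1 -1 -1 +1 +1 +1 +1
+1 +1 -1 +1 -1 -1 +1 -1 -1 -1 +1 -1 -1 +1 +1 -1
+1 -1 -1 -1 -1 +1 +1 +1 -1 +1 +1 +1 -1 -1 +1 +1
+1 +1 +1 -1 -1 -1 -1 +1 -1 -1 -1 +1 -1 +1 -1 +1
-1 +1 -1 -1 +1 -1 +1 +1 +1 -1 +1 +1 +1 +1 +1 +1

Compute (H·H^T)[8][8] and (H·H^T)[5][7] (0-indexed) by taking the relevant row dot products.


Row 5 of H: [1, -1, -1, -1, -1, 1, 1, 1, 1, -1, -1, -1, 1, 1, -1, -1].
Row 7 of H: [1, -1, 1, 1, -1, 1, -1, -1, 1, -1, 1, 1, 1, 1, 1, 1].
Row 8 of H: [-1, -1, 1, -1, -1, -1, 1, -1, 1, 1, -1, 1, -1, 1, 1, -1].
(H·H^T)[8][8] = Σ_j H[8][j]·H[8][j] = (-1)² + (-1)² + (1)² + (-1)² + (-1)² + (-1)² + (1)² + (-1)² + (1)² + (1)² + (-1)² + (1)² + (-1)² + (1)² + (1)² + (-1)² = 1 + 1 + 1 + 1 + 1 + 1 + 1 + 1 + 1 + 1 + 1 + 1 + 1 + 1 + 1 + 1 = 16.
(H·H^T)[5][7] = Σ_j H[5][j]·H[7][j] = (1)·(1) + (-1)·(-1) + (-1)·(1) + (-1)·(1) + (-1)·(-1) + (1)·(1) + (1)·(-1) + (1)·(-1) + (1)·(1) + (-1)·(-1) + (-1)·(1) + (-1)·(1) + (1)·(1) + (1)·(1) + (-1)·(1) + (-1)·(1) = 1 + 1 + -1 + -1 + 1 + 1 + -1 + -1 + 1 + 1 + -1 + -1 + 1 + 1 + -1 + -1 = 0.
So rows 5 and 7 are orthogonal; the diagonal entry equals n = 16.

(8,8) entry = 16; (5,7) entry = 0.


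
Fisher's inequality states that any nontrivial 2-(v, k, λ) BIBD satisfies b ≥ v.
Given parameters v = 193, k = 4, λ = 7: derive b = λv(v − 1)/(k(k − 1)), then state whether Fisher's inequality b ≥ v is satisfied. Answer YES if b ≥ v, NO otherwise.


b = λv(v − 1)/(k(k − 1)) = 7·193·192/(4·3) = 259392/12 = 21616.
Compare with v = 193: b ≥ v, so Fisher's inequality holds.

YES


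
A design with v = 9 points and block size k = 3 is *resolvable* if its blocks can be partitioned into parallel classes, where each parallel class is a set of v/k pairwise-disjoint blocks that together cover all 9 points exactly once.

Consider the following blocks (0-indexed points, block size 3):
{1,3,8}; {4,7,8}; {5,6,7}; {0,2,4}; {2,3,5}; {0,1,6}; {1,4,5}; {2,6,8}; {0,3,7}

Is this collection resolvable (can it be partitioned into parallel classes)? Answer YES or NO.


v = 9, block size k = 3, number of blocks = 9.
For resolvability, blocks must partition into parallel classes of size v/k = 3.
Total blocks must therefore be a multiple of 3: 9 = 3·3 + 0 ⇒ divisible ✓.
Greedy packing gives 3 candidate class(es). Each should be a full parallel class (size 3, covers all 9 points).
  Class 1 (3 blocks): {1,3,8}; {5,6,7}; {0,2,4}. Points covered: [0, 1, 2, 3, 4, 5, 6, 7, 8].
  Class 2 (3 blocks): {4,7,8}; {2,3,5}; {0,1,6}. Points covered: [0, 1, 2, 3, 4, 5, 6, 7, 8].
  Class 3 (3 blocks): {1,4,5}; {2,6,8}; {0,3,7}. Points covered: [0, 1, 2, 3, 4, 5, 6, 7, 8].
All classes full (size 3)? YES. All classes cover every point? YES.
Resolvable? YES.

YES


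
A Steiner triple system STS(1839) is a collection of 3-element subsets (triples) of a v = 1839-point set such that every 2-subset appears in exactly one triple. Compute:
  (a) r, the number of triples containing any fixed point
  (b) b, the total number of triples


An STS(v) is a 2-(v, 3, 1) BIBD: block size k = 3, λ = 1.
Replication: r(k − 1) = λ(v − 1) ⇒ r·2 = 1839 − 1 = 1838 ⇒ r = 919.
Block count: b = v(v − 1)/6 = 1839·1838/6 = 3380082/6 = 563347.
(Check via bk = vr: 563347·3 = 1690041 = 1839·919 = 1690041 ✓.)

r = 919, b = 563347.


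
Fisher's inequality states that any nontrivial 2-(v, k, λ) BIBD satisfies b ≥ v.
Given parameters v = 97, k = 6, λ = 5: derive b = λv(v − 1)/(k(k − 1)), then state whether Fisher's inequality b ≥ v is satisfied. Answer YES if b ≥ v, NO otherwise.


r = λ(v − 1)/(k − 1) = 5·96/5 = 96.
b = vr/k = 97·96/6 = 1552.
Fisher's inequality: b ≥ v ⇔ 1552 ≥ 97? YES.

YES


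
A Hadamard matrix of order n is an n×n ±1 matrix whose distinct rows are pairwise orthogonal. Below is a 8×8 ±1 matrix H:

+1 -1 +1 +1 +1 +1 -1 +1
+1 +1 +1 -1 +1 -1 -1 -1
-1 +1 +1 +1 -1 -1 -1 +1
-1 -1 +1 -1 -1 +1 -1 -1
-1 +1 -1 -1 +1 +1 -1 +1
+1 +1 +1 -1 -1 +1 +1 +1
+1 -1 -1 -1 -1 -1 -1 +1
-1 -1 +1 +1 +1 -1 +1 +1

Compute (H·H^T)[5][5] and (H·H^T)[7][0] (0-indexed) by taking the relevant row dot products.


Row 0 of H: [1, -1, 1, 1, 1, 1, -1, 1].
Row 5 of H: [1, 1, 1, -1, -1, 1, 1, 1].
Row 7 of H: [-1, -1, 1, 1, 1, -1, 1, 1].
(H·H^T)[5][5] = Σ_j H[5][j]·H[5][j] = (1)² + (1)² + (1)² + (-1)² + (-1)² + (1)² + (1)² + (1)² = 1 + 1 + 1 + 1 + 1 + 1 + 1 + 1 = 8.
(H·H^T)[7][0] = Σ_j H[7][j]·H[0][j] = (-1)·(1) + (-1)·(-1) + (1)·(1) + (1)·(1) + (1)·(1) + (-1)·(1) + (1)·(-1) + (1)·(1) = -1 + 1 + 1 + 1 + 1 + -1 + -1 + 1 = 2.
Rows 7 and 0 are not orthogonal (dot product = 2 ≠ 0), so H is not a Hadamard matrix.

(5,5) entry = 8; (7,0) entry = 2.


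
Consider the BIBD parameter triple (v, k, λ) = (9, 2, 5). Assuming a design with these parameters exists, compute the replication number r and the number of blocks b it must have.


Any 2-(v, k, λ) BIBD satisfies two necessary conditions:
  (i)  Each point sits in r blocks, and counting incidences through any fixed point gives r(k − 1) = λ(v − 1), so r = λ(v − 1)/(k − 1).
  (ii) Total incidences bk = vr, so b = vr/k.
Step 1: r = λ(v − 1)/(k − 1) = 5·(9 − 1)/(2 − 1) = 5·8/1 = 40/1 = 40.
Step 2: b = vr/k = 9·40/2 = 360/2 = 180.
Check integrality: r = 40 ∈ Z ✓, b = 180 ∈ Z ✓.
(These identities are necessary conditions: they determine r and b for any design with these parameters, but do not by themselves prove that one exists.)

r = 40, b = 180.


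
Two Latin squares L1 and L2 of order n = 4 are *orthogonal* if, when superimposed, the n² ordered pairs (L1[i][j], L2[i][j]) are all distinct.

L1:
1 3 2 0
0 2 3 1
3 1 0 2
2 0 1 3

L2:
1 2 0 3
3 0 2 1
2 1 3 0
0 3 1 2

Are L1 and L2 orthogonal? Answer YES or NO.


Form the n² = 16 superimposed pairs (L1[i][j], L2[i][j]), row by row (rows and columns indexed from 0):
row 0: (1,1) (3,2) (2,0) (0,3)
row 1: (0,3) (2,0) (3,2) (1,1)
row 2: (3,2) (1,1) (0,3) (2,0)
row 3: (2,0) (0,3) (1,1) (3,2)
Orthogonality requires all 16 pairs distinct.
But the pair (0,3) repeats: cell (0,3) has L1 = 0, L2 = 3, and cell (1,0) has L1 = 0, L2 = 3.
A repeated pair means some other pair never occurs (only 4 distinct pairs out of 16), so the squares are not orthogonal.
Conclusion: NO.

NO


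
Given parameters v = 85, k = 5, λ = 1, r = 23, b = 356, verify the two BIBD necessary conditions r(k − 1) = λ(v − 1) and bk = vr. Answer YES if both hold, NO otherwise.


Condition (i): r(k − 1) = 23·4 = 92; λ(v − 1) = 1·84 = 84. Match? NO.
Condition (ii): bk = 356·5 = 1780; vr = 85·23 = 1955. Match? NO.
Both conditions hold? NO.

NO


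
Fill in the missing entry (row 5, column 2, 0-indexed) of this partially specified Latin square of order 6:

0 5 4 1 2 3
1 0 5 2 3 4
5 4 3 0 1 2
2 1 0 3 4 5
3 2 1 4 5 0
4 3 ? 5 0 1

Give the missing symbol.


Row 5 contains symbols [0, 1, 3, 4, 5] — missing [2].
Column 2 contains symbols [0, 1, 3, 4, 5] — missing [2].
The missing symbol must appear in both missing sets; intersection = [2].
Therefore the hidden value is 2.

Missing value = 2.


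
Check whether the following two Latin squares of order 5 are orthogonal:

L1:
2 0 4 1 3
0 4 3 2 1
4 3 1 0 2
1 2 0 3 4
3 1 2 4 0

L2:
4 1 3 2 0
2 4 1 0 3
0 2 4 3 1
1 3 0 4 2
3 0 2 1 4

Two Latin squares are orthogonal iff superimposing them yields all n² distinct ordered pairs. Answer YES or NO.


Form the n² = 25 superimposed pairs (L1[i][j], L2[i][j]), row by row (rows and columns indexed from 0):
row 0: (2,4) (0,1) (4,3) (1,2) (3,0)
row 1: (0,2) (4,4) (3,1) (2,0) (1,3)
row 2: (4,0) (3,2) (1,4) (0,3) (2,1)
row 3: (1,1) (2,3) (0,0) (3,4) (4,2)
row 4: (3,3) (1,0) (2,2) (4,1) (0,4)
Orthogonality requires all 25 pairs distinct.
Check by first coordinate: for each symbol s of L1, list the L2 entries in the n cells where L1 = s; they must all differ.
  L1 = 0: L2 entries (in reading order) 1, 2, 3, 0, 4 — all 5 distinct ✓
  L1 = 1: L2 entries (in reading order) 2, 3, 4, 1, 0 — all 5 distinct ✓
  L1 = 2: L2 entries (in reading order) 4, 0, 1, 3, 2 — all 5 distinct ✓
  L1 = 3: L2 entries (in reading order) 0, 1, 2, 4, 3 — all 5 distinct ✓
  L1 = 4: L2 entries (in reading order) 3, 4, 0, 2, 1 — all 5 distinct ✓
Every symbol of L1 meets every symbol of L2 exactly once, so all 25 pairs are distinct (25 of 25).
Conclusion: YES.

YES


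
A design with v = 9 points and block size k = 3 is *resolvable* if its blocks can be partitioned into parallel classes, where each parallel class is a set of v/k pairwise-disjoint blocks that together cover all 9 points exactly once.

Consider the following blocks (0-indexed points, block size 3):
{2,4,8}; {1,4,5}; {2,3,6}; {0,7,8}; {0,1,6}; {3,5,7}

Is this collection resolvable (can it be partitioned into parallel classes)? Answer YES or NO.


v = 9, block size k = 3, number of blocks = 6.
For resolvability, blocks must partition into parallel classes of size v/k = 3.
Total blocks must therefore be a multiple of 3: 6 = 3·2 + 0 ⇒ divisible ✓.
Greedy packing gives 2 candidate class(es). Each should be a full parallel class (size 3, covers all 9 points).
  Class 1 (3 blocks): {2,4,8}; {0,1,6}; {3,5,7}. Points covered: [0, 1, 2, 3, 4, 5, 6, 7, 8].
  Class 2 (3 blocks): {1,4,5}; {2,3,6}; {0,7,8}. Points covered: [0, 1, 2, 3, 4, 5, 6, 7, 8].
All classes full (size 3)? YES. All classes cover every point? YES.
Resolvable? YES.

YES


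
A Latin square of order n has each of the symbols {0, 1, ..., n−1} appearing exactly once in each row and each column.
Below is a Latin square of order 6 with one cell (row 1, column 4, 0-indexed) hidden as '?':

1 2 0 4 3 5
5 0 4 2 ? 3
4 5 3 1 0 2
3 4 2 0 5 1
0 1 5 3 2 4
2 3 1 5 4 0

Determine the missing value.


Row 1 contains symbols [0, 2, 3, 4, 5] — missing [1].
Column 4 contains symbols [0, 2, 3, 4, 5] — missing [1].
The missing symbol must appear in both missing sets; intersection = [1].
Therefore the hidden value is 1.

Missing value = 1.


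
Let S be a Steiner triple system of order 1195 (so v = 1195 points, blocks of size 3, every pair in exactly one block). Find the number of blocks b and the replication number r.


An STS(v) is a 2-(v, 3, 1) BIBD: block size k = 3, λ = 1.
Replication: r(k − 1) = λ(v − 1) ⇒ r·2 = 1195 − 1 = 1194 ⇒ r = 597.
Block count: b = v(v − 1)/6 = 1195·1194/6 = 1426830/6 = 237805.
(Check via bk = vr: 237805·3 = 713415 = 1195·597 = 713415 ✓.)

r = 597, b = 237805.


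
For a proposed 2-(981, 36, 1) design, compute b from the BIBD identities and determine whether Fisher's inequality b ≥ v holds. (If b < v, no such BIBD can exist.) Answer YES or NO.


r = λ(v − 1)/(k − 1) = 1·980/35 = 28.
b = vr/k = 981·28/36 = 763.
Fisher's inequality: b ≥ v ⇔ 763 ≥ 981? NO.

NO


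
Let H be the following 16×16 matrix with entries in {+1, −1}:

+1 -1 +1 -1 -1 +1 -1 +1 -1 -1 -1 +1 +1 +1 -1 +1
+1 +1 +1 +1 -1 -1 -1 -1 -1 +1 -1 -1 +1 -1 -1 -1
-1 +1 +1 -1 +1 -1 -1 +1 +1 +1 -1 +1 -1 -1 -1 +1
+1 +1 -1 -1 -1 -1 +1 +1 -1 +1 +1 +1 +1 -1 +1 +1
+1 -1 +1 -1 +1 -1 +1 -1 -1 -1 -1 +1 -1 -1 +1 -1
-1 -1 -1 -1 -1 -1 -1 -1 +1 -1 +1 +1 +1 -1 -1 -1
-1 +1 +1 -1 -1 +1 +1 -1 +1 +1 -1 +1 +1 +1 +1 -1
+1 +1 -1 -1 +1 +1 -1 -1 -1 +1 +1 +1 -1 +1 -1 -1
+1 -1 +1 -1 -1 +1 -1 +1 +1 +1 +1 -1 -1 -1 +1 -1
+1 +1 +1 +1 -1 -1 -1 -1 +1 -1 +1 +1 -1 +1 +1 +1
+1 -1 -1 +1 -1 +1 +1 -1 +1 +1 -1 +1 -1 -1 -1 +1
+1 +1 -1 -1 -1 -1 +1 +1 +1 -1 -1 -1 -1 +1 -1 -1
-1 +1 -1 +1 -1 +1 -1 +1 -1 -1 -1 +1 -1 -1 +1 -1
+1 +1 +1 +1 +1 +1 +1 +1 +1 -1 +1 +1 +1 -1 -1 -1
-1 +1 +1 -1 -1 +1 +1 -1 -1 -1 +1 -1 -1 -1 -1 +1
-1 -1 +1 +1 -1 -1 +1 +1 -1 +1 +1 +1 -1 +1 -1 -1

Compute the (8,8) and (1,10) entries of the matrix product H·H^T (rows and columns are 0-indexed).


Row 1 of H: [1, 1, 1, 1, -1, -1, -1, -1, -1, 1, -1, -1, 1, -1, -1, -1].
Row 8 of H: [1, -1, 1, -1, -1, 1, -1, 1, 1, 1, 1, -1, -1, -1, 1, -1].
Row 10 of H: [1, -1, -1, 1, -1, 1, 1, -1, 1, 1, -1, 1, -1, -1, -1, 1].
(H·H^T)[8][8] = Σ_j H[8][j]·H[8][j] = (1)² + (-1)² + (1)² + (-1)² + (-1)² + (1)² + (-1)² + (1)² + (1)² + (1)² + (1)² + (-1)² + (-1)² + (-1)² + (1)² + (-1)² = 1 + 1 + 1 + 1 + 1 + 1 + 1 + 1 + 1 + 1 + 1 + 1 + 1 + 1 + 1 + 1 = 16.
(H·H^T)[1][10] = Σ_j H[1][j]·H[10][j] = (1)·(1) + (1)·(-1) + (1)·(-1) + (1)·(1) + (-1)·(-1) + (-1)·(1) + (-1)·(1) + (-1)·(-1) + (-1)·(1) + (1)·(1) + (-1)·(-1) + (-1)·(1) + (1)·(-1) + (-1)·(-1) + (-1)·(-1) + (-1)·(1) = 1 + -1 + -1 + 1 + 1 + -1 + -1 + 1 + -1 + 1 + 1 + -1 + -1 + 1 + 1 + -1 = 0.
So rows 1 and 10 are orthogonal; the diagonal entry equals n = 16.

(8,8) entry = 16; (1,10) entry = 0.


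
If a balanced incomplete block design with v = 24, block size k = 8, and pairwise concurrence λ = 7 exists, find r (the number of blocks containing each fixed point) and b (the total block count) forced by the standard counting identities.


Any 2-(v, k, λ) BIBD satisfies two necessary conditions:
  (i)  Each point sits in r blocks, and counting incidences through any fixed point gives r(k − 1) = λ(v − 1), so r = λ(v − 1)/(k − 1).
  (ii) Total incidences bk = vr, so b = vr/k.
Step 1: r = λ(v − 1)/(k − 1) = 7·(24 − 1)/(8 − 1) = 7·23/7 = 161/7 = 23.
Step 2: b = vr/k = 24·23/8 = 552/8 = 69.
Check integrality: r = 23 ∈ Z ✓, b = 69 ∈ Z ✓.
(These identities are necessary conditions: they determine r and b for any design with these parameters, but do not by themselves prove that one exists.)

r = 23, b = 69.


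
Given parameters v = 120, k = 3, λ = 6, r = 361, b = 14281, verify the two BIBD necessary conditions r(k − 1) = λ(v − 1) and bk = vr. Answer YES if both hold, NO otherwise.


Condition (i): r(k − 1) = 361·2 = 722; λ(v − 1) = 6·119 = 714. Match? NO.
Condition (ii): bk = 14281·3 = 42843; vr = 120·361 = 43320. Match? NO.
Both conditions hold? NO.

NO


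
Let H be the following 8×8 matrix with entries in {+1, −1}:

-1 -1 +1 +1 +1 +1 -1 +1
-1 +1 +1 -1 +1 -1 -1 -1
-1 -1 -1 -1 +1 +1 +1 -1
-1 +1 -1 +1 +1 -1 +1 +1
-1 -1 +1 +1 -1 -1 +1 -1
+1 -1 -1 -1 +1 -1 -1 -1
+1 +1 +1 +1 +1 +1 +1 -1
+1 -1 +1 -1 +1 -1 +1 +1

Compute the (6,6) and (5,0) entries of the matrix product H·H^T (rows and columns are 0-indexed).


Row 0 of H: [-1, -1, 1, 1, 1, 1, -1, 1].
Row 5 of H: [1, -1, -1, -1, 1, -1, -1, -1].
Row 6 of H: [1, 1, 1, 1, 1, 1, 1, -1].
(H·H^T)[6][6] = Σ_j H[6][j]·H[6][j] = (1)² + (1)² + (1)² + (1)² + (1)² + (1)² + (1)² + (-1)² = 1 + 1 + 1 + 1 + 1 + 1 + 1 + 1 = 8.
(H·H^T)[5][0] = Σ_j H[5][j]·H[0][j] = (1)·(-1) + (-1)·(-1) + (-1)·(1) + (-1)·(1) + (1)·(1) + (-1)·(1) + (-1)·(-1) + (-1)·(1) = -1 + 1 + -1 + -1 + 1 + -1 + 1 + -1 = -2.
Rows 5 and 0 are not orthogonal (dot product = -2 ≠ 0), so H is not a Hadamard matrix.

(6,6) entry = 8; (5,0) entry = -2.


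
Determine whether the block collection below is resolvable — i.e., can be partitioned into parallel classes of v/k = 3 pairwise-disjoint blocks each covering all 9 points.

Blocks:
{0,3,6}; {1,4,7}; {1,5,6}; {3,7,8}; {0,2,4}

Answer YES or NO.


v = 9, block size k = 3, number of blocks = 5.
For resolvability, blocks must partition into parallel classes of size v/k = 3.
Total blocks must therefore be a multiple of 3: 5 = 3·1 + 2 ⇒ not divisible ✗.
Resolvable? NO.

NO


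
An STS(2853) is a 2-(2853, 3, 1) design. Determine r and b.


An STS(v) is a 2-(v, 3, 1) BIBD: block size k = 3, λ = 1.
Replication: r(k − 1) = λ(v − 1) ⇒ r·2 = 2853 − 1 = 2852 ⇒ r = 1426.
Block count: b = v(v − 1)/6 = 2853·2852/6 = 8136756/6 = 1356126.
(Check via bk = vr: 1356126·3 = 4068378 = 2853·1426 = 4068378 ✓.)

r = 1426, b = 1356126.


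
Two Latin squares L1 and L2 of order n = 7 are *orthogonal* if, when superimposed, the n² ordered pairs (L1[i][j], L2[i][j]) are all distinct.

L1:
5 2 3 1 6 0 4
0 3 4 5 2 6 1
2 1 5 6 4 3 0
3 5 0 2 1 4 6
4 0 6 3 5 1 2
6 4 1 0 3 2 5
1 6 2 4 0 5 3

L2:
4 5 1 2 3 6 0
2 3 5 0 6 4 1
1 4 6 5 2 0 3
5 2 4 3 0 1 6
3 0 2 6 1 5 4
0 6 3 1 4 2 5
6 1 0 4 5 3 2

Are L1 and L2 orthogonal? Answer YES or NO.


Form the n² = 49 superimposed pairs (L1[i][j], L2[i][j]), row by row (rows and columns indexed from 0):
row 0: (5,4) (2,5) (3,1) (1,2) (6,3) (0,6) (4,0)
row 1: (0,2) (3,3) (4,5) (5,0) (2,6) (6,4) (1,1)
row 2: (2,1) (1,4) (5,6) (6,5) (4,2) (3,0) (0,3)
row 3: (3,5) (5,2) (0,4) (2,3) (1,0) (4,1) (6,6)
row 4: (4,3) (0,0) (6,2) (3,6) (5,1) (1,5) (2,4)
row 5: (6,0) (4,6) (1,3) (0,1) (3,4) (2,2) (5,5)
row 6: (1,6) (6,1) (2,0) (4,4) (0,5) (5,3) (3,2)
Orthogonality requires all 49 pairs distinct.
Check by first coordinate: for each symbol s of L1, list the L2 entries in the n cells where L1 = s; they must all differ.
  L1 = 0: L2 entries (in reading order) 6, 2, 3, 4, 0, 1, 5 — all 7 distinct ✓
  L1 = 1: L2 entries (in reading order) 2, 1, 4, 0, 5, 3, 6 — all 7 distinct ✓
  L1 = 2: L2 entries (in reading order) 5, 6, 1, 3, 4, 2, 0 — all 7 distinct ✓
  L1 = 3: L2 entries (in reading order) 1, 3, 0, 5, 6, 4, 2 — all 7 distinct ✓
  L1 = 4: L2 entries (in reading order) 0, 5, 2, 1, 3, 6, 4 — all 7 distinct ✓
  L1 = 5: L2 entries (in reading order) 4, 0, 6, 2, 1, 5, 3 — all 7 distinct ✓
  L1 = 6: L2 entries (in reading order) 3, 4, 5, 6, 2, 0, 1 — all 7 distinct ✓
Every symbol of L1 meets every symbol of L2 exactly once, so all 49 pairs are distinct (49 of 49).
Conclusion: YES.

YES


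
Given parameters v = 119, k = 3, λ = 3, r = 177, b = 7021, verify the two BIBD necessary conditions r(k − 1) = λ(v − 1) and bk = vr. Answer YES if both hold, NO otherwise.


Condition (i): r(k − 1) = 177·2 = 354; λ(v − 1) = 3·118 = 354. Match? YES.
Condition (ii): bk = 7021·3 = 21063; vr = 119·177 = 21063. Match? YES.
Both conditions hold? YES.

YES


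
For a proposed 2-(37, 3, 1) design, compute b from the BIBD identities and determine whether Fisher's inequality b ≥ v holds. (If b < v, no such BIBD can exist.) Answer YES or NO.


r = λ(v − 1)/(k − 1) = 1·36/2 = 18.
b = vr/k = 37·18/3 = 222.
Fisher's inequality: b ≥ v ⇔ 222 ≥ 37? YES.

YES


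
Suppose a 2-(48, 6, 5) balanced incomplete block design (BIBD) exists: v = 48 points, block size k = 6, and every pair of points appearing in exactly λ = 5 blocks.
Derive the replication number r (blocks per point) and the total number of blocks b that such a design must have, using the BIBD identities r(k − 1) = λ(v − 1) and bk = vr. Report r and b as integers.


Any 2-(v, k, λ) BIBD satisfies two necessary conditions:
  (i)  Each point sits in r blocks, and counting incidences through any fixed point gives r(k − 1) = λ(v − 1), so r = λ(v − 1)/(k − 1).
  (ii) Total incidences bk = vr, so b = vr/k.
Step 1: r = λ(v − 1)/(k − 1) = 5·(48 − 1)/(6 − 1) = 5·47/5 = 235/5 = 47.
Step 2: b = vr/k = 48·47/6 = 2256/6 = 376.
Check integrality: r = 47 ∈ Z ✓, b = 376 ∈ Z ✓.
(These identities are necessary conditions: they determine r and b for any design with these parameters, but do not by themselves prove that one exists.)

r = 47, b = 376.


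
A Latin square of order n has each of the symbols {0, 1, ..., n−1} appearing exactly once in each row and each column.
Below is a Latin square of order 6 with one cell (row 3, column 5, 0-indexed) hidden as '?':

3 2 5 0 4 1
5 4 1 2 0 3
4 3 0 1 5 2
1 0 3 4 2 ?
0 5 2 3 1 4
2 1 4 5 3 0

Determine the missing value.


Row 3 contains symbols [0, 1, 2, 3, 4] — missing [5].
Column 5 contains symbols [0, 1, 2, 3, 4] — missing [5].
The missing symbol must appear in both missing sets; intersection = [5].
Therefore the hidden value is 5.

Missing value = 5.


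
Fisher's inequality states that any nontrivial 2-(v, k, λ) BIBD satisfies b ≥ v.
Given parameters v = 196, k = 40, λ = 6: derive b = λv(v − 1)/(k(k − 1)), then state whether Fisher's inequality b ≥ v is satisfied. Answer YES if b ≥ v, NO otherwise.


b = λv(v − 1)/(k(k − 1)) = 6·196·195/(40·39) = 229320/1560 = 147.
Compare with v = 196: b < v, so Fisher's inequality fails.

NO


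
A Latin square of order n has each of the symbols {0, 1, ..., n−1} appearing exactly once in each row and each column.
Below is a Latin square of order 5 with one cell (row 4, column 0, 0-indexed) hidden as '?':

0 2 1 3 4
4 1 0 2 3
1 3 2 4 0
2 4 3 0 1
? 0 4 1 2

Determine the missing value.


Row 4 contains symbols [0, 1, 2, 4] — missing [3].
Column 0 contains symbols [0, 1, 2, 4] — missing [3].
The missing symbol must appear in both missing sets; intersection = [3].
Therefore the hidden value is 3.

Missing value = 3.


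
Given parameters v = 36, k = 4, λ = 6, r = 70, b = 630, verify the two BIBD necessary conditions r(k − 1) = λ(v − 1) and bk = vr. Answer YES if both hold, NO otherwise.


Condition (i): r(k − 1) = 70·3 = 210; λ(v − 1) = 6·35 = 210. Match? YES.
Condition (ii): bk = 630·4 = 2520; vr = 36·70 = 2520. Match? YES.
Both conditions hold? YES.

YES


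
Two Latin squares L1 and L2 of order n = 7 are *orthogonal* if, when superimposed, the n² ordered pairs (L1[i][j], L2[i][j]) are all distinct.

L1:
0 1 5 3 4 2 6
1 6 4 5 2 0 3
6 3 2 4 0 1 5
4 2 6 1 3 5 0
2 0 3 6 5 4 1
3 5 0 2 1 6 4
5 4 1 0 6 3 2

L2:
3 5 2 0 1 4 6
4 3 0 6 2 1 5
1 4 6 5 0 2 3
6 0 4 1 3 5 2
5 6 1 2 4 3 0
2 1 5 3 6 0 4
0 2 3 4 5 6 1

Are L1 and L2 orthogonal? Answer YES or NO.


Form the n² = 49 superimposed pairs (L1[i][j], L2[i][j]), row by row (rows and columns indexed from 0):
row 0: (0,3) (1,5) (5,2) (3,0) (4,1) (2,4) (6,6)
row 1: (1,4) (6,3) (4,0) (5,6) (2,2) (0,1) (3,5)
row 2: (6,1) (3,4) (2,6) (4,5) (0,0) (1,2) (5,3)
row 3: (4,6) (2,0) (6,4) (1,1) (3,3) (5,5) (0,2)
row 4: (2,5) (0,6) (3,1) (6,2) (5,4) (4,3) (1,0)
row 5: (3,2) (5,1) (0,5) (2,3) (1,6) (6,0) (4,4)
row 6: (5,0) (4,2) (1,3) (0,4) (6,5) (3,6) (2,1)
Orthogonality requires all 49 pairs distinct.
Check by first coordinate: for each symbol s of L1, list the L2 entries in the n cells where L1 = s; they must all differ.
  L1 = 0: L2 entries (in reading order) 3, 1, 0, 2, 6, 5, 4 — all 7 distinct ✓
  L1 = 1: L2 entries (in reading order) 5, 4, 2, 1, 0, 6, 3 — all 7 distinct ✓
  L1 = 2: L2 entries (in reading order) 4, 2, 6, 0, 5, 3, 1 — all 7 distinct ✓
  L1 = 3: L2 entries (in reading order) 0, 5, 4, 3, 1, 2, 6 — all 7 distinct ✓
  L1 = 4: L2 entries (in reading order) 1, 0, 5, 6, 3, 4, 2 — all 7 distinct ✓
  L1 = 5: L2 entries (in reading order) 2, 6, 3, 5, 4, 1, 0 — all 7 distinct ✓
  L1 = 6: L2 entries (in reading order) 6, 3, 1, 4, 2, 0, 5 — all 7 distinct ✓
Every symbol of L1 meets every symbol of L2 exactly once, so all 49 pairs are distinct (49 of 49).
Conclusion: YES.

YES


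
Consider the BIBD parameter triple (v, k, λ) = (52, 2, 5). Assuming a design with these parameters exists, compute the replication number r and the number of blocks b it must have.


Any 2-(v, k, λ) BIBD satisfies two necessary conditions:
  (i)  Each point sits in r blocks, and counting incidences through any fixed point gives r(k − 1) = λ(v − 1), so r = λ(v − 1)/(k − 1).
  (ii) Total incidences bk = vr, so b = vr/k.
Step 1: r = λ(v − 1)/(k − 1) = 5·(52 − 1)/(2 − 1) = 5·51/1 = 255/1 = 255.
Step 2: b = vr/k = 52·255/2 = 13260/2 = 6630.
Check integrality: r = 255 ∈ Z ✓, b = 6630 ∈ Z ✓.
(These identities are necessary conditions: they determine r and b for any design with these parameters, but do not by themselves prove that one exists.)

r = 255, b = 6630.


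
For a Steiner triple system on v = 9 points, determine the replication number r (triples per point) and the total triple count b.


An STS(v) is a 2-(v, 3, 1) BIBD: block size k = 3, λ = 1.
Replication: r(k − 1) = λ(v − 1) ⇒ r·2 = 9 − 1 = 8 ⇒ r = 4.
Block count: bk = vr ⇒ b·3 = 9·4 = 36 ⇒ b = 12.
(Check via b = v(v − 1)/6 = 9·8/6 = 72/6 = 12.)

r = 4, b = 12.


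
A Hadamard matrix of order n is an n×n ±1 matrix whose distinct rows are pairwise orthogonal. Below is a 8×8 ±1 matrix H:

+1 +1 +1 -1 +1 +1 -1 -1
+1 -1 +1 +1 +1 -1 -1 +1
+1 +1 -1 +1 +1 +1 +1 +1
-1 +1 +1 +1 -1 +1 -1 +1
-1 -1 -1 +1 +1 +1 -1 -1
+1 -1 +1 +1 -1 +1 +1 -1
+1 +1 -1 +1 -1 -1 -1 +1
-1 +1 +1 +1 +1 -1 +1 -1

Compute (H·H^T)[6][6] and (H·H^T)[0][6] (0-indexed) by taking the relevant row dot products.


Row 0 of H: [1, 1, 1, -1, 1, 1, -1, -1].
Row 6 of H: [1, 1, -1, 1, -1, -1, -1, 1].
(H·H^T)[6][6] = Σ_j H[6][j]·H[6][j] = (1)² + (1)² + (-1)² + (1)² + (-1)² + (-1)² + (-1)² + (1)² = 1 + 1 + 1 + 1 + 1 + 1 + 1 + 1 = 8.
(H·H^T)[0][6] = Σ_j H[0][j]·H[6][j] = (1)·(1) + (1)·(1) + (1)·(-1) + (-1)·(1) + (1)·(-1) + (1)·(-1) + (-1)·(-1) + (-1)·(1) = 1 + 1 + -1 + -1 + -1 + -1 + 1 + -1 = -2.
Rows 0 and 6 are not orthogonal (dot product = -2 ≠ 0), so H is not a Hadamard matrix.

(6,6) entry = 8; (0,6) entry = -2.


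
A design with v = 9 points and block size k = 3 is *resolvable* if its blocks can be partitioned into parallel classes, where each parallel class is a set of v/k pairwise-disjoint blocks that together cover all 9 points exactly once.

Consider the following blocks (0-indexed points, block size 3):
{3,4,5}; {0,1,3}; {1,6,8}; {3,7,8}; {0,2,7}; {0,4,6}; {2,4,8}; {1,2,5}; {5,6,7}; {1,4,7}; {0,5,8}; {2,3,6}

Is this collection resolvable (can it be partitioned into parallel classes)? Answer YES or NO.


v = 9, block size k = 3, number of blocks = 12.
For resolvability, blocks must partition into parallel classes of size v/k = 3.
Total blocks must therefore be a multiple of 3: 12 = 3·4 + 0 ⇒ divisible ✓.
Greedy packing gives 4 candidate class(es). Each should be a full parallel class (size 3, covers all 9 points).
  Class 1 (3 blocks): {3,4,5}; {1,6,8}; {0,2,7}. Points covered: [0, 1, 2, 3, 4, 5, 6, 7, 8].
  Class 2 (3 blocks): {0,1,3}; {2,4,8}; {5,6,7}. Points covered: [0, 1, 2, 3, 4, 5, 6, 7, 8].
  Class 3 (3 blocks): {3,7,8}; {0,4,6}; {1,2,5}. Points covered: [0, 1, 2, 3, 4, 5, 6, 7, 8].
  Class 4 (3 blocks): {1,4,7}; {0,5,8}; {2,3,6}. Points covered: [0, 1, 2, 3, 4, 5, 6, 7, 8].
All classes full (size 3)? YES. All classes cover every point? YES.
Resolvable? YES.

YES


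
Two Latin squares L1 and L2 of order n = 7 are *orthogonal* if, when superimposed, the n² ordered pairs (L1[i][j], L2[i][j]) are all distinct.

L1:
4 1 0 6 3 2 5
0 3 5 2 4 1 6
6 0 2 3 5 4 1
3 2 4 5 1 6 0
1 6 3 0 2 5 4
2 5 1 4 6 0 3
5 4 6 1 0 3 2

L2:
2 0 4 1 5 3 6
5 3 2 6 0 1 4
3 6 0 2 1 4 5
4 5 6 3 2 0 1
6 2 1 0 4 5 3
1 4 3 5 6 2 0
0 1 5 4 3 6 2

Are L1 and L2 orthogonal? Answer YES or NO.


Form the n² = 49 superimposed pairs (L1[i][j], L2[i][j]), row by row (rows and columns indexed from 0):
row 0: (4,2) (1,0) (0,4) (6,1) (3,5) (2,3) (5,6)
row 1: (0,5) (3,3) (5,2) (2,6) (4,0) (1,1) (6,4)
row 2: (6,3) (0,6) (2,0) (3,2) (5,1) (4,4) (1,5)
row 3: (3,4) (2,5) (4,6) (5,3) (1,2) (6,0) (0,1)
row 4: (1,6) (6,2) (3,1) (0,0) (2,4) (5,5) (4,3)
row 5: (2,1) (5,4) (1,3) (4,5) (6,6) (0,2) (3,0)
row 6: (5,0) (4,1) (6,5) (1,4) (0,3) (3,6) (2,2)
Orthogonality requires all 49 pairs distinct.
Check by first coordinate: for each symbol s of L1, list the L2 entries in the n cells where L1 = s; they must all differ.
  L1 = 0: L2 entries (in reading order) 4, 5, 6, 1, 0, 2, 3 — all 7 distinct ✓
  L1 = 1: L2 entries (in reading order) 0, 1, 5, 2, 6, 3, 4 — all 7 distinct ✓
  L1 = 2: L2 entries (in reading order) 3, 6, 0, 5, 4, 1, 2 — all 7 distinct ✓
  L1 = 3: L2 entries (in reading order) 5, 3, 2, 4, 1, 0, 6 — all 7 distinct ✓
  L1 = 4: L2 entries (in reading order) 2, 0, 4, 6, 3, 5, 1 — all 7 distinct ✓
  L1 = 5: L2 entries (in reading order) 6, 2, 1, 3, 5, 4, 0 — all 7 distinct ✓
  L1 = 6: L2 entries (in reading order) 1, 4, 3, 0, 2, 6, 5 — all 7 distinct ✓
Every symbol of L1 meets every symbol of L2 exactly once, so all 49 pairs are distinct (49 of 49).
Conclusion: YES.

YES


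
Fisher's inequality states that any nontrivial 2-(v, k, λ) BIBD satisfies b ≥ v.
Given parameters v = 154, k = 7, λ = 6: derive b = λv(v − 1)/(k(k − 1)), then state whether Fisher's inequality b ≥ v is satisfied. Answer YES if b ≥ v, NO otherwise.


r = λ(v − 1)/(k − 1) = 6·153/6 = 153.
b = vr/k = 154·153/7 = 3366.
Fisher's inequality: b ≥ v ⇔ 3366 ≥ 154? YES.

YES


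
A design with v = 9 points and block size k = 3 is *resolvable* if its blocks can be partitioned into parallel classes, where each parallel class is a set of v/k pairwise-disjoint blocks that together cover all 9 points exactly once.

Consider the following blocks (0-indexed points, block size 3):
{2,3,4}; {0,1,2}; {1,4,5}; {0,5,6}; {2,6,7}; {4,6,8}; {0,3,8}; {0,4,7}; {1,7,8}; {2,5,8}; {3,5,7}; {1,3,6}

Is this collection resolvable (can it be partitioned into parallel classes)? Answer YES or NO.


v = 9, block size k = 3, number of blocks = 12.
For resolvability, blocks must partition into parallel classes of size v/k = 3.
Total blocks must therefore be a multiple of 3: 12 = 3·4 + 0 ⇒ divisible ✓.
Greedy packing gives 4 candidate class(es). Each should be a full parallel class (size 3, covers all 9 points).
  Class 1 (3 blocks): {2,3,4}; {0,5,6}; {1,7,8}. Points covered: [0, 1, 2, 3, 4, 5, 6, 7, 8].
  Class 2 (3 blocks): {0,1,2}; {4,6,8}; {3,5,7}. Points covered: [0, 1, 2, 3, 4, 5, 6, 7, 8].
  Class 3 (3 blocks): {1,4,5}; {2,6,7}; {0,3,8}. Points covered: [0, 1, 2, 3, 4, 5, 6, 7, 8].
  Class 4 (3 blocks): {0,4,7}; {2,5,8}; {1,3,6}. Points covered: [0, 1, 2, 3, 4, 5, 6, 7, 8].
All classes full (size 3)? YES. All classes cover every point? YES.
Resolvable? YES.

YES


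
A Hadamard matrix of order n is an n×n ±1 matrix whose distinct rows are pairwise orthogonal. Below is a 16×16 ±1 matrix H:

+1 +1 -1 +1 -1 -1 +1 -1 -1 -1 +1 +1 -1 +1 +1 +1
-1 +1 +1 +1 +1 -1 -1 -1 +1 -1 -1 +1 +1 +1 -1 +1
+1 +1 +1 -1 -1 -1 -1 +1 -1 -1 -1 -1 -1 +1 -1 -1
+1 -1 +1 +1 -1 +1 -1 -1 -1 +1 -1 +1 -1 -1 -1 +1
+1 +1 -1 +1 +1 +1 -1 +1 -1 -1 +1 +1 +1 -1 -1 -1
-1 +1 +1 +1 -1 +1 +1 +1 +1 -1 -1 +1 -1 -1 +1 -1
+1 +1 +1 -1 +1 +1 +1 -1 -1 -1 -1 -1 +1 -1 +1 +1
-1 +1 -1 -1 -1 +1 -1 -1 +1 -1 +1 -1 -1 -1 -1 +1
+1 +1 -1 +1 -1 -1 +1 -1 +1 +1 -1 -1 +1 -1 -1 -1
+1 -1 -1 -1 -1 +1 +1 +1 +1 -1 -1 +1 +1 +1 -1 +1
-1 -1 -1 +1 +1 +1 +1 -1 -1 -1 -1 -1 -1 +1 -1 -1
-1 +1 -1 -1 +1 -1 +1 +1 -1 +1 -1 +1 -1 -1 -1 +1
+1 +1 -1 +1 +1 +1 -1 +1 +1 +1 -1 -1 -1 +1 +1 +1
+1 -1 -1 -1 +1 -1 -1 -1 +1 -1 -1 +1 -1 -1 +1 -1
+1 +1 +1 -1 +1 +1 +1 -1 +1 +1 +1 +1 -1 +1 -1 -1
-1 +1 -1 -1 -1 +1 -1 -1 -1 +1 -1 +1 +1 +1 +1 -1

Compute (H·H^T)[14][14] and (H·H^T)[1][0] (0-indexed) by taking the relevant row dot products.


Row 0 of H: [1, 1, -1, 1, -1, -1, 1, -1, -1, -1, 1, 1, -1, 1, 1, 1].
Row 1 of H: [-1, 1, 1, 1, 1, -1, -1, -1, 1, -1, -1, 1, 1, 1, -1, 1].
Row 14 of H: [1, 1, 1, -1, 1, 1, 1, -1, 1, 1, 1, 1, -1, 1, -1, -1].
(H·H^T)[14][14] = Σ_j H[14][j]·H[14][j] = (1)² + (1)² + (1)² + (-1)² + (1)² + (1)² + (1)² + (-1)² + (1)² + (1)² + (1)² + (1)² + (-1)² + (1)² + (-1)² + (-1)² = 1 + 1 + 1 + 1 + 1 + 1 + 1 + 1 + 1 + 1 + 1 + 1 + 1 + 1 + 1 + 1 = 16.
(H·H^T)[1][0] = Σ_j H[1][j]·H[0][j] = (-1)·(1) + (1)·(1) + (1)·(-1) + (1)·(1) + (1)·(-1) + (-1)·(-1) + (-1)·(1) + (-1)·(-1) + (1)·(-1) + (-1)·(-1) + (-1)·(1) + (1)·(1) + (1)·(-1) + (1)·(1) + (-1)·(1) + (1)·(1) = -1 + 1 + -1 + 1 + -1 + 1 + -1 + 1 + -1 + 1 + -1 + 1 + -1 + 1 + -1 + 1 = 0.
So rows 1 and 0 are orthogonal; the diagonal entry equals n = 16.

(14,14) entry = 16; (1,0) entry = 0.


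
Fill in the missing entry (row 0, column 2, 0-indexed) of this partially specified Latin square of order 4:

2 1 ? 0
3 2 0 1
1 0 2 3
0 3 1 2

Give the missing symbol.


Row 0 contains symbols [0, 1, 2] — missing [3].
Column 2 contains symbols [0, 1, 2] — missing [3].
The missing symbol must appear in both missing sets; intersection = [3].
Therefore the hidden value is 3.

Missing value = 3.


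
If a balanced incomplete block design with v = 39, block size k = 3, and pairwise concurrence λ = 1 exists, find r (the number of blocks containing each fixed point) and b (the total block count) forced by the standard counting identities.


Any 2-(v, k, λ) BIBD satisfies two necessary conditions:
  (i)  Each point sits in r blocks, and counting incidences through any fixed point gives r(k − 1) = λ(v − 1), so r = λ(v − 1)/(k − 1).
  (ii) Total incidences bk = vr, so b = vr/k.
Step 1: r = λ(v − 1)/(k − 1) = 1·(39 − 1)/(3 − 1) = 1·38/2 = 38/2 = 19.
Step 2: b = vr/k = 39·19/3 = 741/3 = 247.
Check integrality: r = 19 ∈ Z ✓, b = 247 ∈ Z ✓.
(These identities are necessary conditions: they determine r and b for any design with these parameters, but do not by themselves prove that one exists.)

r = 19, b = 247.


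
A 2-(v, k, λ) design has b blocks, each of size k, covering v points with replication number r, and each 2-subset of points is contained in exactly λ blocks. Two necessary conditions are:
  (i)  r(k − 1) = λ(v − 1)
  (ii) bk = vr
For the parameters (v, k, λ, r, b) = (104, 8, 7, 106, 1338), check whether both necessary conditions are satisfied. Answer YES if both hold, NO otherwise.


Condition (i): r(k − 1) = 106·7 = 742; λ(v − 1) = 7·103 = 721. Match? NO.
Condition (ii): bk = 1338·8 = 10704; vr = 104·106 = 11024. Match? NO.
Both conditions hold? NO.

NO
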